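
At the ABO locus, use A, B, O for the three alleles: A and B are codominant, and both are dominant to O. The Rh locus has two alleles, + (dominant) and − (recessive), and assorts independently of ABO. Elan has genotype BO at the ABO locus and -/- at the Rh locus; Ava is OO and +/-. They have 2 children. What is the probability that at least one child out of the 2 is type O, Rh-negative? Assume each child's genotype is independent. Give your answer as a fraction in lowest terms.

7/16

ABO cross BO × OO → 1/2 O, 1/2 B.
Rh cross -/- × +/- → 1/2 Rh+, 1/2 Rh-; so P(type O, Rh-negative) = 1/2 × 1/2 = 1/4 per child.
P(none) = (3/4)^2 = 9/16; P(at least one) = 1 − 9/16 = 7/16.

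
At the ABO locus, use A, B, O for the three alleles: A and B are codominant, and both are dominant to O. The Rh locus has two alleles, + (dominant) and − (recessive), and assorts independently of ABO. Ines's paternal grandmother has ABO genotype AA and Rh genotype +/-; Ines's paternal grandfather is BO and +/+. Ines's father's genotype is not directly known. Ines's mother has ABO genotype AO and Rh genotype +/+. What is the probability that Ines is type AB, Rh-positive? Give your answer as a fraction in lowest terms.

1/8

Ines's father's ABO genotype from AA × BO: 1/2 AB, 1/2 AO.
Crossing each possibility with the mother AO and summing P(type AB): 1/2·1/4 + 1/2·0 = 1/8.
Similarly for Rh via the father's Rh distribution: P(Rh+) = 1.
Independent loci: 1/8 × 1 = 1/8.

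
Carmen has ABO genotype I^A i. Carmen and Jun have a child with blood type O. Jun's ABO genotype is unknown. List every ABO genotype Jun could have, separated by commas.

I^A i, I^B i, i i

For each candidate genotype of Jun, check whether crossing it with I^A i can produce every observed child phenotype.
  I^A I^A → possible child types {A} ✗
  I^A I^B → possible child types {A, B, AB} ✗
  I^A i → possible child types {O, A} ✓
  I^B I^B → possible child types {B, AB} ✗
  I^B i → possible child types {O, A, B, AB} ✓
  i i → possible child types {O, A} ✓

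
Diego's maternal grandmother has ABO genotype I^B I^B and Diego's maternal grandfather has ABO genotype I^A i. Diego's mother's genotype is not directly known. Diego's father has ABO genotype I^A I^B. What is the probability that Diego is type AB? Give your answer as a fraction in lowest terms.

Diego's mother's ABO genotype from I^B I^B × I^A i: 1/2 I^A I^B, 1/2 I^B i.
Crossing each possibility with the father I^A I^B and summing P(type AB): 1/2·1/2 + 1/2·1/4 = 3/8.

3/8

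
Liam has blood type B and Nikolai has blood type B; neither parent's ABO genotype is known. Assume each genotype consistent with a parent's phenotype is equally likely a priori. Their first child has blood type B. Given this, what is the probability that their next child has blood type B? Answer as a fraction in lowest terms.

19/20

Possible genotypes: Liam ∈ {I^B I^B, I^B i}; Nikolai ∈ {I^B I^B, I^B i}.
Weight each parental genotype pair by prior × P(type-B child):
  I^B I^B × I^B I^B: posterior weight 4/15; P(next child type B) = 1.
  I^B I^B × I^B i: posterior weight 4/15; P(next child type B) = 1.
  I^B i × I^B I^B: posterior weight 4/15; P(next child type B) = 1.
  I^B i × I^B i: posterior weight 1/5; P(next child type B) = 3/4.
Weighted sum = 19/20.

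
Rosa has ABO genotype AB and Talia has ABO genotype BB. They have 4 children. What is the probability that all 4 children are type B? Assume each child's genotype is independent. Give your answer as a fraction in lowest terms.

1/16

ABO cross AB × BB → 1/2 B, 1/2 AB.
So P(type B) = 1/2 per child.
All 4 independent: (1/2)^4 = 1/16.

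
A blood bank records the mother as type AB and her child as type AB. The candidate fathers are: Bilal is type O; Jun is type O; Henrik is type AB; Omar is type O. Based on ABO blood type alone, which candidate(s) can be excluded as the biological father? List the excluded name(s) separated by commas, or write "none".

A candidate is excluded only if no genotype consistent with his phenotype could produce a type AB child with a type AB mother.
Bilal (type O): no genotype consistent with that phenotype can produce a type-AB child with a type-AB mother.
Jun (type O): no genotype consistent with that phenotype can produce a type-AB child with a type-AB mother.
Omar (type O): no genotype consistent with that phenotype can produce a type-AB child with a type-AB mother.

Bilal, Jun, Omar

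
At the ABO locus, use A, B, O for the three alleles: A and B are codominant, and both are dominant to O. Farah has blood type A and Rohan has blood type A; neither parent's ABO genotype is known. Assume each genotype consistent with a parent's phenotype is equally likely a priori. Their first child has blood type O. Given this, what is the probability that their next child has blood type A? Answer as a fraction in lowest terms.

Possible genotypes: Farah ∈ {AA, AO}; Rohan ∈ {AA, AO}.
Weight each parental genotype pair by prior × P(type-O child):
  AO × AO: posterior weight 1; P(next child type A) = 3/4.
Weighted sum = 3/4.

3/4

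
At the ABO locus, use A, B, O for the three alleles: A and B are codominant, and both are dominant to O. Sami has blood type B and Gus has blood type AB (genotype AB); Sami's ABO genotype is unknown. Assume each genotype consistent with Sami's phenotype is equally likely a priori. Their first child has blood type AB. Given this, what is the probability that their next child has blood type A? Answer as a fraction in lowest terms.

1/12

Possible genotypes: Sami ∈ {BB, BO}; Gus ∈ {AB}.
Weight each parental genotype pair by prior × P(type-AB child):
  BB × AB: posterior weight 2/3; P(next child type A) = 0.
  BO × AB: posterior weight 1/3; P(next child type A) = 1/4.
Weighted sum = 1/12.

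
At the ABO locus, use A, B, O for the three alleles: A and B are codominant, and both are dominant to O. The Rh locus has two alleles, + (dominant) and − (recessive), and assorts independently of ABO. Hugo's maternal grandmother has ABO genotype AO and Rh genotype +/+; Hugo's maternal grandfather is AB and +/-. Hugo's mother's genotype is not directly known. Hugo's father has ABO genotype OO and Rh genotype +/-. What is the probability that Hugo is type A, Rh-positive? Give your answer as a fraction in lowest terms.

Hugo's mother's ABO genotype from AO × AB: 1/4 AA, 1/4 AB, 1/4 AO, 1/4 BO.
Crossing each possibility with the father OO and summing P(type A): 1/4·1 + 1/4·1/2 + 1/4·1/2 + 1/4·0 = 1/2.
Similarly for Rh via the mother's Rh distribution: P(Rh+) = 7/8.
Independent loci: 1/2 × 7/8 = 7/16.

7/16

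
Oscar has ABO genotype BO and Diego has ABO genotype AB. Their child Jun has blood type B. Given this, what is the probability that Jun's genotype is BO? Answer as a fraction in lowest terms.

Cross BO × AB → 1/4 AB, 1/4 AO, 1/4 BB, 1/4 BO.
Type-B genotypes among offspring: BB (1/4), BO (1/4); total 1/2.
P(BO | type B) = (1/4) / (1/2) = 1/2.

1/2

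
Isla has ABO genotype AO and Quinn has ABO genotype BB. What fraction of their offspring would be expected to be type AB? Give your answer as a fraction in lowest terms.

1/2

ABO cross AO × BB → offspring phenotypes: 1/2 B, 1/2 AB.
So P(type AB) = 1/2.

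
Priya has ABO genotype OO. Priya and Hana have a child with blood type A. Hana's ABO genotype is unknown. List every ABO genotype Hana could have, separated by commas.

AA, AB, AO

For each candidate genotype of Hana, check whether crossing it with OO can produce every observed child phenotype.
  AA → possible child types {A} ✓
  AB → possible child types {A, B} ✓
  AO → possible child types {O, A} ✓
  BB → possible child types {B} ✗
  BO → possible child types {O, B} ✗
  OO → possible child types {O} ✗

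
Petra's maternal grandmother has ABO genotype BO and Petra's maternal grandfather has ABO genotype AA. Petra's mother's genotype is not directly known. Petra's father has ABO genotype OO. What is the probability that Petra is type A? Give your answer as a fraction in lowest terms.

Petra's mother's ABO genotype from BO × AA: 1/2 AB, 1/2 AO.
Crossing each possibility with the father OO and summing P(type A): 1/2·1/2 + 1/2·1/2 = 1/2.

1/2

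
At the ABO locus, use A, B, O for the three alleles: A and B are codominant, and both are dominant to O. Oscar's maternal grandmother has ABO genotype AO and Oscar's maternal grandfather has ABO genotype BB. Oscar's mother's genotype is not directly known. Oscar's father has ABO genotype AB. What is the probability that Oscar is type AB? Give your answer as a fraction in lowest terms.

Oscar's mother's ABO genotype from AO × BB: 1/2 AB, 1/2 BO.
Crossing each possibility with the father AB and summing P(type AB): 1/2·1/2 + 1/2·1/4 = 3/8.

3/8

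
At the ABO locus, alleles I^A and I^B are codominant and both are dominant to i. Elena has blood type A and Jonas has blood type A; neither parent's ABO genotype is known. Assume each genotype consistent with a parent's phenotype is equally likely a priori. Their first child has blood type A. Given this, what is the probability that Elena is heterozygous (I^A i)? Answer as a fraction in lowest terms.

7/15

Possible genotypes: Elena ∈ {I^A I^A, I^A i}; Jonas ∈ {I^A I^A, I^A i}.
Weight each parental genotype pair by prior × P(type-A child):
  I^A I^A × I^A I^A: posterior weight 4/15.
  I^A I^A × I^A i: posterior weight 4/15.
  I^A i × I^A I^A: posterior weight 4/15.
  I^A i × I^A i: posterior weight 1/5.
Sum the posterior weight over pairs where Elena is I^A i: 7/15.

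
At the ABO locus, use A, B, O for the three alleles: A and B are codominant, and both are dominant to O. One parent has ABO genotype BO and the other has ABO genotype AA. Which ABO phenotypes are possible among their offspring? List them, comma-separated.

A, AB

Gametes from BO × AA give offspring ABO genotypes AB, AO, i.e. phenotypes A, AB.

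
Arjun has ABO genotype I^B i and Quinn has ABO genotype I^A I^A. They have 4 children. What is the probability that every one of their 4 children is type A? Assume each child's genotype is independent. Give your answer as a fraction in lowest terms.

1/16

ABO cross I^B i × I^A I^A → 1/2 A, 1/2 AB.
So P(type A) = 1/2 per child.
All 4 independent: (1/2)^4 = 1/16.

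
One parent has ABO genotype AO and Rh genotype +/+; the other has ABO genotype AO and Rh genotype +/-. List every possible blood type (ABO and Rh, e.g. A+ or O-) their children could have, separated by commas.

Gametes from AO × AO give offspring ABO genotypes AA, AO, OO, i.e. phenotypes O, A.
Rh cross +/+ × +/- → phenotypes Rh+.
Combining independently: O+, A+.

O+, A+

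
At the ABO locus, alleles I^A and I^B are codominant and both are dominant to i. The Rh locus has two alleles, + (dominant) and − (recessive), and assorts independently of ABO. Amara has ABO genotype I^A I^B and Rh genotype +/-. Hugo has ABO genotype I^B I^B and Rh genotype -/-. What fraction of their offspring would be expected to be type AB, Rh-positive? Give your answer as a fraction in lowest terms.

ABO cross I^A I^B × I^B I^B → offspring phenotypes: 1/2 B, 1/2 AB.
Rh cross +/- × -/- → 1/2 Rh+, 1/2 Rh-.
Independent loci: P(type AB, Rh-positive) = 1/2 × 1/2 = 1/4.

1/4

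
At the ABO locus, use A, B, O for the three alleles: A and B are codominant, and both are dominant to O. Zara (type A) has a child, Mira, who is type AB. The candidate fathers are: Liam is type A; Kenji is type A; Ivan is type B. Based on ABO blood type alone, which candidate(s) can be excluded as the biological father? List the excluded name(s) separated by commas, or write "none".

Liam, Kenji

A candidate is excluded only if no genotype consistent with his phenotype could produce a type AB child with a type A mother.
Liam (type A): no genotype consistent with that phenotype can produce a type-AB child with a type-A mother.
Kenji (type A): no genotype consistent with that phenotype can produce a type-AB child with a type-A mother.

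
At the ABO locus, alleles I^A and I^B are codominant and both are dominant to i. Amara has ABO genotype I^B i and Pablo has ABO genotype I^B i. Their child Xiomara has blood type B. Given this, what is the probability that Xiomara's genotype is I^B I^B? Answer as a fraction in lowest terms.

Cross I^B i × I^B i → 1/4 I^B I^B, 1/2 I^B i, 1/4 i i.
Type-B genotypes among offspring: I^B I^B (1/4), I^B i (1/2); total 3/4.
P(I^B I^B | type B) = (1/4) / (3/4) = 1/3.

1/3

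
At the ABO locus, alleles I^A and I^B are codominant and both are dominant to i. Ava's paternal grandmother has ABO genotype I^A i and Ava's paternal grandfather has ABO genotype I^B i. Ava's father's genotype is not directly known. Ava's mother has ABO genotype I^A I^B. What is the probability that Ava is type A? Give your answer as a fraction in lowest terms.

Ava's father's ABO genotype from I^A i × I^B i: 1/4 I^A I^B, 1/4 I^A i, 1/4 I^B i, 1/4 i i.
Crossing each possibility with the mother I^A I^B and summing P(type A): 1/4·1/4 + 1/4·1/2 + 1/4·1/4 + 1/4·1/2 = 3/8.

3/8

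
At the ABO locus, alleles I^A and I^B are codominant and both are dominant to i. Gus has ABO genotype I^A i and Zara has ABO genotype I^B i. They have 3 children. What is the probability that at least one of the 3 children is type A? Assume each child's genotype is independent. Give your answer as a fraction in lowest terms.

37/64

ABO cross I^A i × I^B i → 1/4 O, 1/4 A, 1/4 B, 1/4 AB.
So P(type A) = 1/4 per child.
P(none) = (3/4)^3 = 27/64; P(at least one) = 1 − 27/64 = 37/64.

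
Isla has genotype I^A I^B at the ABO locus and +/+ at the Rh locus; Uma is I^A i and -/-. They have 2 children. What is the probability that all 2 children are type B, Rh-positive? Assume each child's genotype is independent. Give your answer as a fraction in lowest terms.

ABO cross I^A I^B × I^A i → 1/2 A, 1/4 B, 1/4 AB.
Rh cross +/+ × -/- → 1 Rh+; so P(type B, Rh-positive) = 1/4 × 1 = 1/4 per child.
All 2 independent: (1/4)^2 = 1/16.

1/16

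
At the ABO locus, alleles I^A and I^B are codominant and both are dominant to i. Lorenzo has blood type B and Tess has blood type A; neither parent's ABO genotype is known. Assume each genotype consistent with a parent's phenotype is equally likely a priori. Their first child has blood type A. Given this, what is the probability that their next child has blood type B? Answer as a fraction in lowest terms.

Possible genotypes: Lorenzo ∈ {I^B I^B, I^B i}; Tess ∈ {I^A I^A, I^A i}.
Weight each parental genotype pair by prior × P(type-A child):
  I^B i × I^A I^A: posterior weight 2/3; P(next child type B) = 0.
  I^B i × I^A i: posterior weight 1/3; P(next child type B) = 1/4.
Weighted sum = 1/12.

1/12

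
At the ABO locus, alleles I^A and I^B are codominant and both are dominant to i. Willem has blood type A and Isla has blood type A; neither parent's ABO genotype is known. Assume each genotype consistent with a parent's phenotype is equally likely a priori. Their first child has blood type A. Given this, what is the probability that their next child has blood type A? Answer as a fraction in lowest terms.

19/20

Possible genotypes: Willem ∈ {I^A I^A, I^A i}; Isla ∈ {I^A I^A, I^A i}.
Weight each parental genotype pair by prior × P(type-A child):
  I^A I^A × I^A I^A: posterior weight 4/15; P(next child type A) = 1.
  I^A I^A × I^A i: posterior weight 4/15; P(next child type A) = 1.
  I^A i × I^A I^A: posterior weight 4/15; P(next child type A) = 1.
  I^A i × I^A i: posterior weight 1/5; P(next child type A) = 3/4.
Weighted sum = 19/20.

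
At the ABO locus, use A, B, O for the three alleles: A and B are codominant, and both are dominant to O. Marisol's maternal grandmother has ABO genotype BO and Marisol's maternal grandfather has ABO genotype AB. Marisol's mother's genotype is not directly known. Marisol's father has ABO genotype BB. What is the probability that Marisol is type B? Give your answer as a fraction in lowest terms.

Marisol's mother's ABO genotype from BO × AB: 1/4 AB, 1/4 AO, 1/4 BB, 1/4 BO.
Crossing each possibility with the father BB and summing P(type B): 1/4·1/2 + 1/4·1/2 + 1/4·1 + 1/4·1 = 3/4.

3/4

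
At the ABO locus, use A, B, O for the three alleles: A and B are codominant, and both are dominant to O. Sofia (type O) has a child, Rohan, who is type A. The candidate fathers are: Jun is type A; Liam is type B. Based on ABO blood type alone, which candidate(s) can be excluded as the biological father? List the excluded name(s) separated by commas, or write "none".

A candidate is excluded only if no genotype consistent with his phenotype could produce a type A child with a type O mother.
Liam (type B): no genotype consistent with that phenotype can produce a type-A child with a type-O mother.

Liam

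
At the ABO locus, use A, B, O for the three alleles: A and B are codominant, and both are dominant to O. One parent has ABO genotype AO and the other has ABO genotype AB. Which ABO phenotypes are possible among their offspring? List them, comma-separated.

A, B, AB

Gametes from AO × AB give offspring ABO genotypes AA, AB, AO, BO, i.e. phenotypes A, B, AB.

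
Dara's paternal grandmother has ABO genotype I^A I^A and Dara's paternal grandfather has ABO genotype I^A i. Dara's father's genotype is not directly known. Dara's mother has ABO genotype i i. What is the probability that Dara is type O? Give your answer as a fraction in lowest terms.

1/4

Dara's father's ABO genotype from I^A I^A × I^A i: 1/2 I^A I^A, 1/2 I^A i.
Crossing each possibility with the mother i i and summing P(type O): 1/2·0 + 1/2·1/2 = 1/4.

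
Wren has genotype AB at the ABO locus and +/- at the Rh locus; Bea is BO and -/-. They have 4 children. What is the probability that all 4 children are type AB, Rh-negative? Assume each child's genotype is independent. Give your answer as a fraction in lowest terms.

ABO cross AB × BO → 1/4 A, 1/2 B, 1/4 AB.
Rh cross +/- × -/- → 1/2 Rh+, 1/2 Rh-; so P(type AB, Rh-negative) = 1/4 × 1/2 = 1/8 per child.
All 4 independent: (1/8)^4 = 1/4096.

1/4096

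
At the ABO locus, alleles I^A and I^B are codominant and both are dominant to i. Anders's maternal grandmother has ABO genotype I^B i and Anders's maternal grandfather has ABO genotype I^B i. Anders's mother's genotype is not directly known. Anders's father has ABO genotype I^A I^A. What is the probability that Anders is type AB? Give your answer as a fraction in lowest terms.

Anders's mother's ABO genotype from I^B i × I^B i: 1/4 I^B I^B, 1/2 I^B i, 1/4 i i.
Crossing each possibility with the father I^A I^A and summing P(type AB): 1/4·1 + 1/2·1/2 + 1/4·0 = 1/2.

1/2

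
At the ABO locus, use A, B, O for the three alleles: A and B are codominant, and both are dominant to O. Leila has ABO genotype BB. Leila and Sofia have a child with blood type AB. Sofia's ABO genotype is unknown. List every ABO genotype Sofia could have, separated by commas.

For each candidate genotype of Sofia, check whether crossing it with BB can produce every observed child phenotype.
  AA → possible child types {AB} ✓
  AB → possible child types {B, AB} ✓
  AO → possible child types {B, AB} ✓
  BB → possible child types {B} ✗
  BO → possible child types {B} ✗
  OO → possible child types {B} ✗

AA, AB, AO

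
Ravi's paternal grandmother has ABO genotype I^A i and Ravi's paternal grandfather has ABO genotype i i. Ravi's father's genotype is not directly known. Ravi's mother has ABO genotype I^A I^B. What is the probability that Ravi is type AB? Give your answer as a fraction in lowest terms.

1/8

Ravi's father's ABO genotype from I^A i × i i: 1/2 I^A i, 1/2 i i.
Crossing each possibility with the mother I^A I^B and summing P(type AB): 1/2·1/4 + 1/2·0 = 1/8.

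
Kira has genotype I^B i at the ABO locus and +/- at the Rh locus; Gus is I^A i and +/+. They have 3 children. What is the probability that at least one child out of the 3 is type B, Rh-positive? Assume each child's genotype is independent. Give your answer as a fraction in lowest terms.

37/64

ABO cross I^B i × I^A i → 1/4 O, 1/4 A, 1/4 B, 1/4 AB.
Rh cross +/- × +/+ → 1 Rh+; so P(type B, Rh-positive) = 1/4 × 1 = 1/4 per child.
P(none) = (3/4)^3 = 27/64; P(at least one) = 1 − 27/64 = 37/64.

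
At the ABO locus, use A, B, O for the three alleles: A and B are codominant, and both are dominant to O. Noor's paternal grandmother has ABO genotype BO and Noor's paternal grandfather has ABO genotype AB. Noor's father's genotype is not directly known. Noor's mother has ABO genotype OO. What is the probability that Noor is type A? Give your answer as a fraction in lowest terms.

1/4

Noor's father's ABO genotype from BO × AB: 1/4 AB, 1/4 AO, 1/4 BB, 1/4 BO.
Crossing each possibility with the mother OO and summing P(type A): 1/4·1/2 + 1/4·1/2 + 1/4·0 + 1/4·0 = 1/4.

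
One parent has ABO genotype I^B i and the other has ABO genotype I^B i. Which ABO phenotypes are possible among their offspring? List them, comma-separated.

O, B

Gametes from I^B i × I^B i give offspring ABO genotypes I^B I^B, I^B i, i i, i.e. phenotypes O, B.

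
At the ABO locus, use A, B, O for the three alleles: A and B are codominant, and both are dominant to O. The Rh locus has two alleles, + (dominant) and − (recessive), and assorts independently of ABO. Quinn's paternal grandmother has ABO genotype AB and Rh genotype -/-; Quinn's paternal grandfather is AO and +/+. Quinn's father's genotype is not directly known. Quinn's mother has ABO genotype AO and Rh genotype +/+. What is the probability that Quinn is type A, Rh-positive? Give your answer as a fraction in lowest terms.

5/8

Quinn's father's ABO genotype from AB × AO: 1/4 AA, 1/4 AB, 1/4 AO, 1/4 BO.
Crossing each possibility with the mother AO and summing P(type A): 1/4·1 + 1/4·1/2 + 1/4·3/4 + 1/4·1/4 = 5/8.
Similarly for Rh via the father's Rh distribution: P(Rh+) = 1.
Independent loci: 5/8 × 1 = 5/8.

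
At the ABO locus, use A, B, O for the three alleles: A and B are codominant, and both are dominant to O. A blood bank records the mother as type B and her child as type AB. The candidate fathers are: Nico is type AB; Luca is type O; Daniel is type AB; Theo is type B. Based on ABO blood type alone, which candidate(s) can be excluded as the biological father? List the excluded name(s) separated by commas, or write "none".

Luca, Theo

A candidate is excluded only if no genotype consistent with his phenotype could produce a type AB child with a type B mother.
Luca (type O): no genotype consistent with that phenotype can produce a type-AB child with a type-B mother.
Theo (type B): no genotype consistent with that phenotype can produce a type-AB child with a type-B mother.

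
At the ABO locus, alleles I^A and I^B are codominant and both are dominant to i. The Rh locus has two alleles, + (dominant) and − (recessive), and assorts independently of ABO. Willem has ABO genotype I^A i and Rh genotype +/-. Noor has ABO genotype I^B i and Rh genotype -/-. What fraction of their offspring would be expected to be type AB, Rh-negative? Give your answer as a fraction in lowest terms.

ABO cross I^A i × I^B i → offspring phenotypes: 1/4 O, 1/4 A, 1/4 B, 1/4 AB.
Rh cross +/- × -/- → 1/2 Rh+, 1/2 Rh-.
Independent loci: P(type AB, Rh-negative) = 1/4 × 1/2 = 1/8.

1/8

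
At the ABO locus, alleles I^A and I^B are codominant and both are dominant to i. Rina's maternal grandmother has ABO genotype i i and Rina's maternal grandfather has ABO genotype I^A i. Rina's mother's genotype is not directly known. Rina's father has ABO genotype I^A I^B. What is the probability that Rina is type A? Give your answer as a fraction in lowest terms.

Rina's mother's ABO genotype from i i × I^A i: 1/2 I^A i, 1/2 i i.
Crossing each possibility with the father I^A I^B and summing P(type A): 1/2·1/2 + 1/2·1/2 = 1/2.

1/2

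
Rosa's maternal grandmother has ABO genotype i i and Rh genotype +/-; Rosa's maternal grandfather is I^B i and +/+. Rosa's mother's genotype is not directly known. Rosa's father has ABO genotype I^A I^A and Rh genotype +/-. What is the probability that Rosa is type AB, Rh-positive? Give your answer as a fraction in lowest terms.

Rosa's mother's ABO genotype from i i × I^B i: 1/2 I^B i, 1/2 i i.
Crossing each possibility with the father I^A I^A and summing P(type AB): 1/2·1/2 + 1/2·0 = 1/4.
Similarly for Rh via the mother's Rh distribution: P(Rh+) = 7/8.
Independent loci: 1/4 × 7/8 = 7/32.

7/32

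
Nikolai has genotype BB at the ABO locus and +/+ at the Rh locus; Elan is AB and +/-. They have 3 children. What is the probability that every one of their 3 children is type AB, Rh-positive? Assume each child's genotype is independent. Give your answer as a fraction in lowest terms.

ABO cross BB × AB → 1/2 B, 1/2 AB.
Rh cross +/+ × +/- → 1 Rh+; so P(type AB, Rh-positive) = 1/2 × 1 = 1/2 per child.
All 3 independent: (1/2)^3 = 1/8.

1/8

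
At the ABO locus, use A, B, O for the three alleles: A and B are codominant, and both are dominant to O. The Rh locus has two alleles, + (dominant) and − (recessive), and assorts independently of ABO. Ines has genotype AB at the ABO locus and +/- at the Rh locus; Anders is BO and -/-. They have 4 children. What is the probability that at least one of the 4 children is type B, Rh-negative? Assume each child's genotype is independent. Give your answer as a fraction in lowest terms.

175/256

ABO cross AB × BO → 1/4 A, 1/2 B, 1/4 AB.
Rh cross +/- × -/- → 1/2 Rh+, 1/2 Rh-; so P(type B, Rh-negative) = 1/2 × 1/2 = 1/4 per child.
P(none) = (3/4)^4 = 81/256; P(at least one) = 1 − 81/256 = 175/256.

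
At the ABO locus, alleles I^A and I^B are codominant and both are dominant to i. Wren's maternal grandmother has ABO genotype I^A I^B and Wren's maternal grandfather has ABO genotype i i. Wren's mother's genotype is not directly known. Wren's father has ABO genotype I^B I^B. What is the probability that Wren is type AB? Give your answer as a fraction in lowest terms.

1/4

Wren's mother's ABO genotype from I^A I^B × i i: 1/2 I^A i, 1/2 I^B i.
Crossing each possibility with the father I^B I^B and summing P(type AB): 1/2·1/2 + 1/2·0 = 1/4.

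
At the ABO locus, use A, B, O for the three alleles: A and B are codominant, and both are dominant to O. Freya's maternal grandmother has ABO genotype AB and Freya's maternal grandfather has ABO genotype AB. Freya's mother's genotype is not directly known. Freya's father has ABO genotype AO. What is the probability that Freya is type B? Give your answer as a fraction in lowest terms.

1/4

Freya's mother's ABO genotype from AB × AB: 1/4 AA, 1/2 AB, 1/4 BB.
Crossing each possibility with the father AO and summing P(type B): 1/4·0 + 1/2·1/4 + 1/4·1/2 = 1/4.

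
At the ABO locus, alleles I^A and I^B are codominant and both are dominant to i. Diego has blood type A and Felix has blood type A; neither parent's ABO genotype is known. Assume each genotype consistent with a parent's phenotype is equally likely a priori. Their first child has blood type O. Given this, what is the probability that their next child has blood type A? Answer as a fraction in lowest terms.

Possible genotypes: Diego ∈ {I^A I^A, I^A i}; Felix ∈ {I^A I^A, I^A i}.
Weight each parental genotype pair by prior × P(type-O child):
  I^A i × I^A i: posterior weight 1; P(next child type A) = 3/4.
Weighted sum = 3/4.

3/4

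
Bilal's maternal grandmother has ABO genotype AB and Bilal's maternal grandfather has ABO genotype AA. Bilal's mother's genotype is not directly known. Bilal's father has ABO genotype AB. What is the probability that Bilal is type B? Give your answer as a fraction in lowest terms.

1/8

Bilal's mother's ABO genotype from AB × AA: 1/2 AA, 1/2 AB.
Crossing each possibility with the father AB and summing P(type B): 1/2·0 + 1/2·1/4 = 1/8.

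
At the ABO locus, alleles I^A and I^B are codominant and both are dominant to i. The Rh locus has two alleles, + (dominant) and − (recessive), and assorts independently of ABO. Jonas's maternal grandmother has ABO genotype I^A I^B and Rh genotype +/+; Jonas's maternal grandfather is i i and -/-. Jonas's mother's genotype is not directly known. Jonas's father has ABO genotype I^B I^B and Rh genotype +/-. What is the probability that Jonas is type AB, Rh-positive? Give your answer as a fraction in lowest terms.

Jonas's mother's ABO genotype from I^A I^B × i i: 1/2 I^A i, 1/2 I^B i.
Crossing each possibility with the father I^B I^B and summing P(type AB): 1/2·1/2 + 1/2·0 = 1/4.
Similarly for Rh via the mother's Rh distribution: P(Rh+) = 3/4.
Independent loci: 1/4 × 3/4 = 3/16.

3/16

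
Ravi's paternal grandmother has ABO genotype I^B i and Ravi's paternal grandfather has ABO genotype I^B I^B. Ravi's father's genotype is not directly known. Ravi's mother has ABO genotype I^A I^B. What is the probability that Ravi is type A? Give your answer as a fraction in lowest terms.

1/8

Ravi's father's ABO genotype from I^B i × I^B I^B: 1/2 I^B I^B, 1/2 I^B i.
Crossing each possibility with the mother I^A I^B and summing P(type A): 1/2·0 + 1/2·1/4 = 1/8.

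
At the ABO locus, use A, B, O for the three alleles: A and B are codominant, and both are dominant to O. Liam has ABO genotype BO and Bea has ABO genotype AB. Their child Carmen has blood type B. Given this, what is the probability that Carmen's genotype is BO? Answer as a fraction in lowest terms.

Cross BO × AB → 1/4 AB, 1/4 AO, 1/4 BB, 1/4 BO.
Type-B genotypes among offspring: BB (1/4), BO (1/4); total 1/2.
P(BO | type B) = (1/4) / (1/2) = 1/2.

1/2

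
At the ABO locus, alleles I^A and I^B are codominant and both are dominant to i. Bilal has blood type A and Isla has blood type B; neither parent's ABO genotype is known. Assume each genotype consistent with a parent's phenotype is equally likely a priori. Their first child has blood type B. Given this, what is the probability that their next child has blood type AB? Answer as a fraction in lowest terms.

Possible genotypes: Bilal ∈ {I^A I^A, I^A i}; Isla ∈ {I^B I^B, I^B i}.
Weight each parental genotype pair by prior × P(type-B child):
  I^A i × I^B I^B: posterior weight 2/3; P(next child type AB) = 1/2.
  I^A i × I^B i: posterior weight 1/3; P(next child type AB) = 1/4.
Weighted sum = 5/12.

5/12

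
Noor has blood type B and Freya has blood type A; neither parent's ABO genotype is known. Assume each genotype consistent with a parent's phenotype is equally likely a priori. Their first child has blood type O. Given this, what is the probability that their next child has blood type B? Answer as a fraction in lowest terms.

1/4

Possible genotypes: Noor ∈ {BB, BO}; Freya ∈ {AA, AO}.
Weight each parental genotype pair by prior × P(type-O child):
  BO × AO: posterior weight 1; P(next child type B) = 1/4.
Weighted sum = 1/4.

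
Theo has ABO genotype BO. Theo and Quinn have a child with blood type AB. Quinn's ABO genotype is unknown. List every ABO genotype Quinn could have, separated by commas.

AA, AB, AO

For each candidate genotype of Quinn, check whether crossing it with BO can produce every observed child phenotype.
  AA → possible child types {A, AB} ✓
  AB → possible child types {A, B, AB} ✓
  AO → possible child types {O, A, B, AB} ✓
  BB → possible child types {B} ✗
  BO → possible child types {O, B} ✗
  OO → possible child types {O, B} ✗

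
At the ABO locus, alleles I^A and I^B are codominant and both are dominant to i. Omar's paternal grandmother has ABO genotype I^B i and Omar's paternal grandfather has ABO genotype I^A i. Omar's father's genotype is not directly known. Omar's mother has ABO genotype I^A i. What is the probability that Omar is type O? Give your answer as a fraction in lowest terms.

Omar's father's ABO genotype from I^B i × I^A i: 1/4 I^A I^B, 1/4 I^A i, 1/4 I^B i, 1/4 i i.
Crossing each possibility with the mother I^A i and summing P(type O): 1/4·0 + 1/4·1/4 + 1/4·1/4 + 1/4·1/2 = 1/4.

1/4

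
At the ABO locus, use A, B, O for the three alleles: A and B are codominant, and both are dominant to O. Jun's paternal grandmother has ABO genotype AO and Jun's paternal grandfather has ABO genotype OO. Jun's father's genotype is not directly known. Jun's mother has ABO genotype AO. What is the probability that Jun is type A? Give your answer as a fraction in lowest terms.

5/8

Jun's father's ABO genotype from AO × OO: 1/2 AO, 1/2 OO.
Crossing each possibility with the mother AO and summing P(type A): 1/2·3/4 + 1/2·1/2 = 5/8.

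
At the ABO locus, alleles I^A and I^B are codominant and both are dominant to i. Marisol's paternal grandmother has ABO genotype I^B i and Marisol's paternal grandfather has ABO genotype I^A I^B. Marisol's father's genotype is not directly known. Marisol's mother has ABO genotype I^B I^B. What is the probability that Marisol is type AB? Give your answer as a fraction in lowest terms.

1/4

Marisol's father's ABO genotype from I^B i × I^A I^B: 1/4 I^A I^B, 1/4 I^A i, 1/4 I^B I^B, 1/4 I^B i.
Crossing each possibility with the mother I^B I^B and summing P(type AB): 1/4·1/2 + 1/4·1/2 + 1/4·0 + 1/4·0 = 1/4.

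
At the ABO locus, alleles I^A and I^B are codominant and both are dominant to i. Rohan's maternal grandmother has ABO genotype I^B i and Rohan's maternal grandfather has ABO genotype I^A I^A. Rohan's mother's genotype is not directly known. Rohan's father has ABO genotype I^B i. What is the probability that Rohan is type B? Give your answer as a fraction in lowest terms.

Rohan's mother's ABO genotype from I^B i × I^A I^A: 1/2 I^A I^B, 1/2 I^A i.
Crossing each possibility with the father I^B i and summing P(type B): 1/2·1/2 + 1/2·1/4 = 3/8.

3/8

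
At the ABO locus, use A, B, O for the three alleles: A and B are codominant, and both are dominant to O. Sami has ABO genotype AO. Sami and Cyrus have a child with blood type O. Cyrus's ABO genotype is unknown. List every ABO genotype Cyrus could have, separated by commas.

For each candidate genotype of Cyrus, check whether crossing it with AO can produce every observed child phenotype.
  AA → possible child types {A} ✗
  AB → possible child types {A, B, AB} ✗
  AO → possible child types {O, A} ✓
  BB → possible child types {B, AB} ✗
  BO → possible child types {O, A, B, AB} ✓
  OO → possible child types {O, A} ✓

AO, BO, OO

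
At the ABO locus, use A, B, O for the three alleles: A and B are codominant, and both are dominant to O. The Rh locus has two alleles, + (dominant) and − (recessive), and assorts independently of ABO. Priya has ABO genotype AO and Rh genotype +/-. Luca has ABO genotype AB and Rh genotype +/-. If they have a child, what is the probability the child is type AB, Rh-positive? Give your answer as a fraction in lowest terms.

3/16

ABO cross AO × AB → offspring phenotypes: 1/2 A, 1/4 B, 1/4 AB.
Rh cross +/- × +/- → 3/4 Rh+, 1/4 Rh-.
Independent loci: P(type AB, Rh-positive) = 1/4 × 3/4 = 3/16.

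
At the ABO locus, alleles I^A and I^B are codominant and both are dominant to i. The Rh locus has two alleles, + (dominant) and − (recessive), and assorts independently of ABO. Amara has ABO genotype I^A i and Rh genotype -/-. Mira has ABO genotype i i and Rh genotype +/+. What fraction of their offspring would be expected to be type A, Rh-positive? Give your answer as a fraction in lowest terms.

ABO cross I^A i × i i → offspring phenotypes: 1/2 O, 1/2 A.
Rh cross -/- × +/+ → 1 Rh+.
Independent loci: P(type A, Rh-positive) = 1/2 × 1 = 1/2.

1/2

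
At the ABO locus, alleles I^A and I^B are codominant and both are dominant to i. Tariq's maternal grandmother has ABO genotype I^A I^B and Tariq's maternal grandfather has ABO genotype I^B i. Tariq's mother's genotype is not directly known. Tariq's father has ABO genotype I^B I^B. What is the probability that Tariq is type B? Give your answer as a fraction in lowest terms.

Tariq's mother's ABO genotype from I^A I^B × I^B i: 1/4 I^A I^B, 1/4 I^A i, 1/4 I^B I^B, 1/4 I^B i.
Crossing each possibility with the father I^B I^B and summing P(type B): 1/4·1/2 + 1/4·1/2 + 1/4·1 + 1/4·1 = 3/4.

3/4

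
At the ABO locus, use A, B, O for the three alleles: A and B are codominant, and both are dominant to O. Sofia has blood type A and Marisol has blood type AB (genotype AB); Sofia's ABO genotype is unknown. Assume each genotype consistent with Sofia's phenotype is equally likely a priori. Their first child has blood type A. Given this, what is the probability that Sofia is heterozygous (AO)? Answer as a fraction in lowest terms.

Possible genotypes: Sofia ∈ {AA, AO}; Marisol ∈ {AB}.
Weight each parental genotype pair by prior × P(type-A child):
  AA × AB: posterior weight 1/2.
  AO × AB: posterior weight 1/2.
Sum the posterior weight over pairs where Sofia is AO: 1/2.

1/2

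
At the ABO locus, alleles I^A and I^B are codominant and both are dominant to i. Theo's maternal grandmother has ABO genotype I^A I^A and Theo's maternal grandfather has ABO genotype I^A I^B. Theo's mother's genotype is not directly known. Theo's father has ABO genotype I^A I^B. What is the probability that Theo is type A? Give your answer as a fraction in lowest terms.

3/8

Theo's mother's ABO genotype from I^A I^A × I^A I^B: 1/2 I^A I^A, 1/2 I^A I^B.
Crossing each possibility with the father I^A I^B and summing P(type A): 1/2·1/2 + 1/2·1/4 = 3/8.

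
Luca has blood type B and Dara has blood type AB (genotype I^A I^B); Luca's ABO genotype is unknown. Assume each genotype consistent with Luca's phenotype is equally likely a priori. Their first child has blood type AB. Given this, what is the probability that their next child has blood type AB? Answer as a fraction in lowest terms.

Possible genotypes: Luca ∈ {I^B I^B, I^B i}; Dara ∈ {I^A I^B}.
Weight each parental genotype pair by prior × P(type-AB child):
  I^B I^B × I^A I^B: posterior weight 2/3; P(next child type AB) = 1/2.
  I^B i × I^A I^B: posterior weight 1/3; P(next child type AB) = 1/4.
Weighted sum = 5/12.

5/12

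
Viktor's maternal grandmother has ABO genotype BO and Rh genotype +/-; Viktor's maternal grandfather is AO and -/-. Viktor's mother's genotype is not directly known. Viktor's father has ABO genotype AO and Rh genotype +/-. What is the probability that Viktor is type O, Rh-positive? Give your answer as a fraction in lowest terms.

Viktor's mother's ABO genotype from BO × AO: 1/4 AB, 1/4 AO, 1/4 BO, 1/4 OO.
Crossing each possibility with the father AO and summing P(type O): 1/4·0 + 1/4·1/4 + 1/4·1/4 + 1/4·1/2 = 1/4.
Similarly for Rh via the mother's Rh distribution: P(Rh+) = 5/8.
Independent loci: 1/4 × 5/8 = 5/32.

5/32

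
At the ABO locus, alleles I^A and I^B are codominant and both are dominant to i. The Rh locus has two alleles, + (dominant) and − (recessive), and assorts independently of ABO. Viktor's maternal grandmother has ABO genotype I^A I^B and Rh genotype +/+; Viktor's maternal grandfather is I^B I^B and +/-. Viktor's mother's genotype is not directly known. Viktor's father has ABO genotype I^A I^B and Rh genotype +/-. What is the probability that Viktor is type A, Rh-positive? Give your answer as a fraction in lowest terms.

7/64

Viktor's mother's ABO genotype from I^A I^B × I^B I^B: 1/2 I^A I^B, 1/2 I^B I^B.
Crossing each possibility with the father I^A I^B and summing P(type A): 1/2·1/4 + 1/2·0 = 1/8.
Similarly for Rh via the mother's Rh distribution: P(Rh+) = 7/8.
Independent loci: 1/8 × 7/8 = 7/64.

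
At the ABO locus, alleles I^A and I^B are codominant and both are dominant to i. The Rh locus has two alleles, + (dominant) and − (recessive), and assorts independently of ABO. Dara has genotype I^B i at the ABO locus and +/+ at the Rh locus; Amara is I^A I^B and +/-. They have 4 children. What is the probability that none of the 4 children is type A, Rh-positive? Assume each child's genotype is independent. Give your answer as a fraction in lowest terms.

ABO cross I^B i × I^A I^B → 1/4 A, 1/2 B, 1/4 AB.
Rh cross +/+ × +/- → 1 Rh+; so P(type A, Rh-positive) = 1/4 × 1 = 1/4 per child.
P(not type A, Rh-positive) = 3/4 for one child; (3/4)^4 = 81/256.

81/256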